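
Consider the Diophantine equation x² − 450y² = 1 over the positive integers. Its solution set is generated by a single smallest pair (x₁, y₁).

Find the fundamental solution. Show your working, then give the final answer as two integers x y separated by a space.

[21; 4,1,2,4,2,1,4,42] for √450; ℓ=8 ⇒ convergent index 7
a_0=21:  p_0=21·1+0=21,  q_0=21·0+1=1
a_1=4:  p_1=4·21+1=85,  q_1=4·1+0=4
a_2=1:  p_2=1·85+21=106,  q_2=1·4+1=5
a_3=2:  p_3=2·106+85=297,  q_3=2·5+4=14
a_4=4:  p_4=4·297+106=1294,  q_4=4·14+5=61
a_5=2:  p_5=2·1294+297=2885,  q_5=2·61+14=136
a_6=1:  p_6=1·2885+1294=4179,  q_6=1·136+61=197
a_7=4:  p_7=4·4179+2885=19601,  q_7=4·197+136=924
fundamental: x₁=19601, y₁=924  (since 384199201 − 450·853776 = 1)

19601 924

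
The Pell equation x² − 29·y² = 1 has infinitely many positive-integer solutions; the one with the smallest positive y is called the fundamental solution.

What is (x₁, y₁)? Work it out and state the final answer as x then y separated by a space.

d=29: √d = [5; 2,1,1,2,10] (ℓ=5, odd), read p_9/q_9
step 0: (5, 1)  from 5·(1,0) + (0,1)
step 1: (11, 2)  from 2·(5,1) + (1,0)
step 2: (16, 3)  from 1·(11,2) + (5,1)
step 3: (27, 5)  from 1·(16,3) + (11,2)
…
step 6: (1524, 283)  from 2·(727,135) + (70,13)
step 7: (2251, 418)  from 1·(1524,283) + (727,135)
step 8: (3775, 701)  from 1·(2251,418) + (1524,283)
step 9: (9801, 1820)  from 2·(3775,701) + (2251,418)
(x₁, y₁) = (9801, 1820);  9801² − 29·1820² = 1 ✓

9801 1820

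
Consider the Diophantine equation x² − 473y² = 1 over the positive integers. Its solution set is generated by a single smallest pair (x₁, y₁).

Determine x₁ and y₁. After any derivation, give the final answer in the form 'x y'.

d=473: √d = [21; 1,2,1,42] (ℓ=4, even), read p_3/q_3
step 0: (21, 1)  from 21·(1,0) + (0,1)
…
step 2: (65, 3)  from 2·(22,1) + (21,1)
step 3: (87, 4)  from 1·(65,3) + (22,1)
fundamental: x₁=87, y₁=4  (since 7569 − 473·16 = 1)

87 4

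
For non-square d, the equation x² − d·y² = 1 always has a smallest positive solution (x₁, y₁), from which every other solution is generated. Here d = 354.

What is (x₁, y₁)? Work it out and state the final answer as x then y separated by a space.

d=354: √d = [18; 1,4,2,2,18,2,2,4,1,36] (ℓ=10, even), read p_9/q_9
a_0=18:  p_0=18·1+0=18,  q_0=18·0+1=1
a_1=1:  p_1=1·18+1=19,  q_1=1·1+0=1
a_2=4:  p_2=4·19+18=94,  q_2=4·1+1=5
a_3=2:  p_3=2·94+19=207,  q_3=2·5+1=11
a_4=2:  p_4=2·207+94=508,  q_4=2·11+5=27
…
a_6=2:  p_6=2·9351+508=19210,  q_6=2·497+27=1021
a_7=2:  p_7=2·19210+9351=47771,  q_7=2·1021+497=2539
a_8=4:  p_8=4·47771+19210=210294,  q_8=4·2539+1021=11177
a_9=1:  p_9=1·210294+47771=258065,  q_9=1·11177+2539=13716
fundamental: x₁=258065, y₁=13716  (since 66597544225 − 354·188128656 = 1)

258065 13716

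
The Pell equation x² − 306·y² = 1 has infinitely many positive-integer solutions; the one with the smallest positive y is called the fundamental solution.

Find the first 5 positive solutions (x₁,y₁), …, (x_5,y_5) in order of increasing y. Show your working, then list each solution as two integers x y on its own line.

√306 = [17; 2,34, …], period ℓ=2 (even) → k=1
a_0=17:  p_0=17·1+0=17,  q_0=17·0+1=1
a_1=2:  p_1=2·17+1=35,  q_1=2·1+0=2
→ (35, 2).  Check: 35²=1225, 306·2²=1224, difference 1.
n=2: (35,2)∘(35,2) = (35·35+306·2·2, 35·2+2·35) = (2449,140)
n=3: (2449,140)∘(35,2) = (35·2449+306·2·140, 35·140+2·2449) = (171395,9798)
n=4: (171395,9798)∘(35,2) = (35·171395+306·2·9798, 35·9798+2·171395) = (11995201,685720)
n=5: (11995201,685720)∘(35,2) = (35·11995201+306·2·685720, 35·685720+2·11995201) = (839492675,47990602)

35 2
2449 140
171395 9798
11995201 685720
839492675 47990602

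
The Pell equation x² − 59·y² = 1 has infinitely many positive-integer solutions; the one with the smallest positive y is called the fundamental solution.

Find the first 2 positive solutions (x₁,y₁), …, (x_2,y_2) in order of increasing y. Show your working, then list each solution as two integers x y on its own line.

√59 → a₀=7, period (1,2,7,2,1,14); ℓ=6 even so k=5
k=0  a_k=7  p_k/q_k = 7/1
…
k=3  a_k=7  p_k/q_k = 169/22
k=4  a_k=2  p_k/q_k = 361/47
k=5  a_k=1  p_k/q_k = 530/69
→ (530, 69).  Check: 530²=280900, 59·69²=280899, difference 1.
(530+69√59)^2 = 561799 + 73140√59

530 69
561799 73140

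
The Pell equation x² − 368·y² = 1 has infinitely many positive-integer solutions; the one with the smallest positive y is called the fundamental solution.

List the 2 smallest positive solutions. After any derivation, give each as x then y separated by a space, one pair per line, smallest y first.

1151 60
2649601 138120

[19; 5,2,5,38] for √368; ℓ=4 ⇒ convergent index 3
step 0: (19, 1)  from 19·(1,0) + (0,1)
…
step 2: (211, 11)  from 2·(96,5) + (19,1)
step 3: (1151, 60)  from 5·(211,11) + (96,5)
fundamental: x₁=1151, y₁=60  (since 1324801 − 368·3600 = 1)
n=2: (1151,60)∘(1151,60) = (1151·1151+368·60·60, 1151·60+60·1151) = (2649601,138120)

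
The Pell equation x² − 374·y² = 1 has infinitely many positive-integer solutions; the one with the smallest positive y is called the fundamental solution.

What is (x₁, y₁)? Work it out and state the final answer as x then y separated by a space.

√374 = [19; 2,1,18,1,2,38, …], period ℓ=6 (even) → k=5
a_0=19:  p_0=19·1+0=19,  q_0=19·0+1=1
…
a_2=1:  p_2=1·39+19=58,  q_2=1·2+1=3
a_3=18:  p_3=18·58+39=1083,  q_3=18·3+2=56
a_4=1:  p_4=1·1083+58=1141,  q_4=1·56+3=59
a_5=2:  p_5=2·1141+1083=3365,  q_5=2·59+56=174
(x₁, y₁) = (3365, 174);  3365² − 374·174² = 1 ✓

3365 174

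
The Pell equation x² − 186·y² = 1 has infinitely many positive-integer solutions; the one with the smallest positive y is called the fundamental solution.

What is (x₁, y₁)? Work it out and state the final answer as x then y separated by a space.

√186 → a₀=13, period (1,1,1,3,4,3,1,1,1,26); ℓ=10 even so k=9
k=0  a_k=13  p_k/q_k = 13/1
…
k=2  a_k=1  p_k/q_k = 27/2
k=3  a_k=1  p_k/q_k = 41/3
k=4  a_k=3  p_k/q_k = 150/11
k=5  a_k=4  p_k/q_k = 641/47
…
k=7  a_k=1  p_k/q_k = 2714/199
k=8  a_k=1  p_k/q_k = 4787/351
k=9  a_k=1  p_k/q_k = 7501/550
→ (7501, 550).  Check: 7501²=56265001, 186·550²=56265000, difference 1.

7501 550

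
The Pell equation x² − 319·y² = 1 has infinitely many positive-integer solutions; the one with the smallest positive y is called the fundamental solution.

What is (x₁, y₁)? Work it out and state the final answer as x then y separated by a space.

√319 → a₀=17, period (1,6,5,1,4,…,6,1,34); ℓ=14 even so k=13
a_0=17:  p_0=17·1+0=17,  q_0=17·0+1=1
…
a_5=4:  p_5=4·768+643=3715,  q_5=4·43+36=208
…
a_7=1:  p_7=1·11913+3715=15628,  q_7=1·667+208=875
a_8=3:  p_8=3·15628+11913=58797,  q_8=3·875+667=3292
a_9=4:  p_9=4·58797+15628=250816,  q_9=4·3292+875=14043
a_10=1:  p_10=1·250816+58797=309613,  q_10=1·14043+3292=17335
…
a_12=6:  p_12=6·1798881+309613=11102899,  q_12=6·100718+17335=621643
a_13=1:  p_13=1·11102899+1798881=12901780,  q_13=1·621643+100718=722361
→ (12901780, 722361).  Check: 12901780²=166455927168400, 319·722361²=166455927168399, difference 1.

12901780 722361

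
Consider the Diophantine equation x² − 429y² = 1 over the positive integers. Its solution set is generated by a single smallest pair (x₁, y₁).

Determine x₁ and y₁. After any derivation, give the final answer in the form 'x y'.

1524095 73584

d=429: √d = [20; 1,2,2,9,1,12,1,9,2,2,1,40] (ℓ=12, even), read p_11/q_11
k=0  a_k=20  p_k/q_k = 20/1
k=1  a_k=1  p_k/q_k = 21/1
k=2  a_k=2  p_k/q_k = 62/3
k=3  a_k=2  p_k/q_k = 145/7
k=4  a_k=9  p_k/q_k = 1367/66
k=5  a_k=1  p_k/q_k = 1512/73
…
k=7  a_k=1  p_k/q_k = 21023/1015
k=8  a_k=9  p_k/q_k = 208718/10077
k=9  a_k=2  p_k/q_k = 438459/21169
k=10  a_k=2  p_k/q_k = 1085636/52415
k=11  a_k=1  p_k/q_k = 1524095/73584
→ (1524095, 73584).  Check: 1524095²=2322865569025, 429·73584²=2322865569024, difference 1.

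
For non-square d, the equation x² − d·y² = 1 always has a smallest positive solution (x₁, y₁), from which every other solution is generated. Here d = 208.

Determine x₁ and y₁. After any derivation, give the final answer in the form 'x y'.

649 45

√208 = [14; 2,2,1,2,2,28, …], period ℓ=6 (even) → k=5
k=0  a_k=14  p_k/q_k = 14/1
…
k=4  a_k=2  p_k/q_k = 274/19
k=5  a_k=2  p_k/q_k = 649/45
fundamental: x₁=649, y₁=45  (since 421201 − 208·2025 = 1)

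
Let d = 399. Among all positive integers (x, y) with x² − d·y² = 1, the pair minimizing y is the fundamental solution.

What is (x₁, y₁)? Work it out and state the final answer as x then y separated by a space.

√399 = [19; 1,38, …], period ℓ=2 (even) → k=1
i=0: a=19 ⇒ p=19, q=1
i=1: a=1 ⇒ p=20, q=1
→ (20, 1).  Check: 20²=400, 399·1²=399, difference 1.

20 1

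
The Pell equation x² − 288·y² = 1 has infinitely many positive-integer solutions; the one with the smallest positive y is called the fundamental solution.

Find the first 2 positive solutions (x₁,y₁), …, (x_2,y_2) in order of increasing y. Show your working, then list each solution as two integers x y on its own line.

17 1
577 34

√288 → a₀=16, period (1,32); ℓ=2 even so k=1
i=0: a=16 ⇒ p=16, q=1
i=1: a=1 ⇒ p=17, q=1
fundamental: x₁=17, y₁=1  (since 289 − 288·1 = 1)
k=2:  x_2 = 17·17+288·1·1 = 577,  y_2 = 17·1+1·17 = 34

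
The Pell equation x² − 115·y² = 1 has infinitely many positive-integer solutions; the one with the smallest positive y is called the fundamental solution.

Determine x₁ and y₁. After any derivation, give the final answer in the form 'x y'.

1126 105

[10; 1,2,1,1,1,1,1,2,1,20] for √115; ℓ=10 ⇒ convergent index 9
step 0: (10, 1)  from 10·(1,0) + (0,1)
step 1: (11, 1)  from 1·(10,1) + (1,0)
…
step 3: (43, 4)  from 1·(32,3) + (11,1)
step 4: (75, 7)  from 1·(43,4) + (32,3)
step 5: (118, 11)  from 1·(75,7) + (43,4)
…
step 7: (311, 29)  from 1·(193,18) + (118,11)
step 8: (815, 76)  from 2·(311,29) + (193,18)
step 9: (1126, 105)  from 1·(815,76) + (311,29)
→ (1126, 105).  Check: 1126²=1267876, 115·105²=1267875, difference 1.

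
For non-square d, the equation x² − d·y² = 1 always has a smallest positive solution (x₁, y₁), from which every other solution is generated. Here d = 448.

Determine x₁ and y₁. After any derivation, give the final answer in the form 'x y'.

√448 = [21; 6,42, …], period ℓ=2 (even) → k=1
a_0=21:  p_0=21·1+0=21,  q_0=21·0+1=1
a_1=6:  p_1=6·21+1=127,  q_1=6·1+0=6
fundamental: x₁=127, y₁=6  (since 16129 − 448·36 = 1)

127 6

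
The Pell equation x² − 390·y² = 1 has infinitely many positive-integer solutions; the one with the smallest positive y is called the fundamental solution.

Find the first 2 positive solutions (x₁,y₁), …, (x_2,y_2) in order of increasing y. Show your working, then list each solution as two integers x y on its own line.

79 4
12481 632

d=390: √d = [19; 1,2,1,38] (ℓ=4, even), read p_3/q_3
i=0: a=19 ⇒ p=19, q=1
i=1: a=1 ⇒ p=20, q=1
i=2: a=2 ⇒ p=59, q=3
i=3: a=1 ⇒ p=79, q=4
fundamental: x₁=79, y₁=4  (since 6241 − 390·16 = 1)
n=2: (79,4)∘(79,4) = (79·79+390·4·4, 79·4+4·79) = (12481,632)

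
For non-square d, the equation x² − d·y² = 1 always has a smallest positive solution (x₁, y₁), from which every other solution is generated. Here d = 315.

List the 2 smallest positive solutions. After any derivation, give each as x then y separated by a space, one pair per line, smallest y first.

[17; 1,2,1,34] for √315; ℓ=4 ⇒ convergent index 3
step 0: (17, 1)  from 17·(1,0) + (0,1)
step 1: (18, 1)  from 1·(17,1) + (1,0)
step 2: (53, 3)  from 2·(18,1) + (17,1)
step 3: (71, 4)  from 1·(53,3) + (18,1)
fundamental: x₁=71, y₁=4  (since 5041 − 315·16 = 1)
n=2: (71,4)∘(71,4) = (71·71+315·4·4, 71·4+4·71) = (10081,568)

71 4
10081 568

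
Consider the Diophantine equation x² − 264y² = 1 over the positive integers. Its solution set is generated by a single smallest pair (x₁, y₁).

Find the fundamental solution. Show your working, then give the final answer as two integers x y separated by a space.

65 4

√264 = [16; 4,32, …], period ℓ=2 (even) → k=1
step 0: (16, 1)  from 16·(1,0) + (0,1)
step 1: (65, 4)  from 4·(16,1) + (1,0)
(x₁, y₁) = (65, 4);  65² − 264·4² = 1 ✓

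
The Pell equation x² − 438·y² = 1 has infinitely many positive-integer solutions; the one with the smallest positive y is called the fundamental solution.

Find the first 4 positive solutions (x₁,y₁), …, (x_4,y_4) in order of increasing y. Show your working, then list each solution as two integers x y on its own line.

√438 = [20; 1,12,1,40, …], period ℓ=4 (even) → k=3
a_0=20:  p_0=20·1+0=20,  q_0=20·0+1=1
…
a_2=12:  p_2=12·21+20=272,  q_2=12·1+1=13
a_3=1:  p_3=1·272+21=293,  q_3=1·13+1=14
(x₁, y₁) = (293, 14);  293² − 438·14² = 1 ✓
(293+14√438)^2 = 171697 + 8204√438
(293+14√438)^3 = 100614149 + 4807530√438
(293+14√438)^4 = 58959719617 + 2817204376√438

293 14
171697 8204
100614149 4807530
58959719617 2817204376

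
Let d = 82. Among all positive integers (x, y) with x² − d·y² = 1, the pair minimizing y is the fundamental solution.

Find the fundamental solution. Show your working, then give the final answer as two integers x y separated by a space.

d=82: √d = [9; 18] (ℓ=1, odd), read p_1/q_1
i=0: a=9 ⇒ p=9, q=1
i=1: a=18 ⇒ p=163, q=18
(x₁, y₁) = (163, 18);  163² − 82·18² = 1 ✓

163 18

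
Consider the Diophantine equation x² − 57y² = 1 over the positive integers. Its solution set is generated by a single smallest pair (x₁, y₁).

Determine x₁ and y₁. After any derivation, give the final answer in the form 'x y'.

√57 = [7; 1,1,4,1,1,14, …], period ℓ=6 (even) → k=5
k=0  a_k=7  p_k/q_k = 7/1
…
k=2  a_k=1  p_k/q_k = 15/2
…
k=4  a_k=1  p_k/q_k = 83/11
k=5  a_k=1  p_k/q_k = 151/20
fundamental: x₁=151, y₁=20  (since 22801 − 57·400 = 1)

151 20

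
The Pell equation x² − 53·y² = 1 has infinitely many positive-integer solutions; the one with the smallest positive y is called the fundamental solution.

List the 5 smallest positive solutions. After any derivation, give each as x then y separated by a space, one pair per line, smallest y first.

[7; 3,1,1,3,14] for √53; ℓ=5 ⇒ convergent index 9
a_0=7:  p_0=7·1+0=7,  q_0=7·0+1=1
a_1=3:  p_1=3·7+1=22,  q_1=3·1+0=3
a_2=1:  p_2=1·22+7=29,  q_2=1·3+1=4
…
a_5=14:  p_5=14·182+51=2599,  q_5=14·25+7=357
…
a_8=1:  p_8=1·10578+7979=18557,  q_8=1·1453+1096=2549
a_9=3:  p_9=3·18557+10578=66249,  q_9=3·2549+1453=9100
→ (66249, 9100).  Check: 66249²=4388930001, 53·9100²=4388930000, difference 1.
k=2:  x_2 = 66249·66249+53·9100·9100 = 8777860001,  y_2 = 66249·9100+9100·66249 = 1205731800
k=3:  x_3 = 66249·8777860001+53·9100·1205731800 = 1163048894346249,  y_3 = 66249·1205731800+9100·8777860001 = 159757052027300
k=4:  x_4 = 66249·1163048894346249+53·9100·159757052027300 = 154101652394311440001,  y_4 = 66249·159757052027300+9100·1163048894346249 = 21167489878307463600
k=5:  x_5 = 66249·154101652394311440001+53·9100·21167489878307463600 = 20418160737778428282906249,  y_5 = 66249·21167489878307463600+9100·154101652394311440001 = 2804650073736225260045500

66249 9100
8777860001 1205731800
1163048894346249 159757052027300
154101652394311440001 21167489878307463600
20418160737778428282906249 2804650073736225260045500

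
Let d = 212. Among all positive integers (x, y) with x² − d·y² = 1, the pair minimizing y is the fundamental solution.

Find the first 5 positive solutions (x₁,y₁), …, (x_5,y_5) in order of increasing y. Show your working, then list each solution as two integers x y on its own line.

√212 → a₀=14, period (1,1,3,1,1,…,1,1,28); ℓ=14 even so k=13
k=0  a_k=14  p_k/q_k = 14/1
…
k=3  a_k=3  p_k/q_k = 102/7
k=4  a_k=1  p_k/q_k = 131/9
k=5  a_k=1  p_k/q_k = 233/16
k=6  a_k=1  p_k/q_k = 364/25
…
k=9  a_k=1  p_k/q_k = 5198/357
…
k=11  a_k=3  p_k/q_k = 29135/2001
k=12  a_k=1  p_k/q_k = 37114/2549
k=13  a_k=1  p_k/q_k = 66249/4550
→ (66249, 4550).  Check: 66249²=4388930001, 212·4550²=4388930000, difference 1.
(66249+4550√212)^2 = 8777860001 + 602865900√212
(66249+4550√212)^3 = 1163048894346249 + 79878526013650√212
(66249+4550√212)^4 = 154101652394311440001 + 10583744939153731800√212
(66249+4550√212)^5 = 20418160737778428282906249 + 1402325036868112630022750√212

66249 4550
8777860001 602865900
1163048894346249 79878526013650
154101652394311440001 10583744939153731800
20418160737778428282906249 1402325036868112630022750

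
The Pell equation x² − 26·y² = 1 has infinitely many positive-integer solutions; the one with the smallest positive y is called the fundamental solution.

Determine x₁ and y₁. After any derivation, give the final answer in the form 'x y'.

51 10

d=26: √d = [5; 10] (ℓ=1, odd), read p_1/q_1
a_0=5:  p_0=5·1+0=5,  q_0=5·0+1=1
a_1=10:  p_1=10·5+1=51,  q_1=10·1+0=10
→ (51, 10).  Check: 51²=2601, 26·10²=2600, difference 1.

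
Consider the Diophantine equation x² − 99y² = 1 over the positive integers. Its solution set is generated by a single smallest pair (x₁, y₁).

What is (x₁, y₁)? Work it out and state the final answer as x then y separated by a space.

[9; 1,18] for √99; ℓ=2 ⇒ convergent index 1
i=0: a=9 ⇒ p=9, q=1
i=1: a=1 ⇒ p=10, q=1
(x₁, y₁) = (10, 1);  10² − 99·1² = 1 ✓

10 1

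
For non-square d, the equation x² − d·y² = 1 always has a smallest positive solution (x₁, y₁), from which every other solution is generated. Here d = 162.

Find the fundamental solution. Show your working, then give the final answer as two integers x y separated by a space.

19601 1540

√162 = [12; 1,2,1,2,12,2,1,2,1,24, …], period ℓ=10 (even) → k=9
a_0=12:  p_0=12·1+0=12,  q_0=12·0+1=1
…
a_2=2:  p_2=2·13+12=38,  q_2=2·1+1=3
a_3=1:  p_3=1·38+13=51,  q_3=1·3+1=4
a_4=2:  p_4=2·51+38=140,  q_4=2·4+3=11
a_5=12:  p_5=12·140+51=1731,  q_5=12·11+4=136
a_6=2:  p_6=2·1731+140=3602,  q_6=2·136+11=283
…
a_8=2:  p_8=2·5333+3602=14268,  q_8=2·419+283=1121
a_9=1:  p_9=1·14268+5333=19601,  q_9=1·1121+419=1540
(x₁, y₁) = (19601, 1540);  19601² − 162·1540² = 1 ✓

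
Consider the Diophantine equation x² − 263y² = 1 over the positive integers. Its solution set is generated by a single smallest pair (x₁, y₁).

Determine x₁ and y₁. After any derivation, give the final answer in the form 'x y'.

[16; 4,1,1,1,1,15,1,1,1,1,4,32] for √263; ℓ=12 ⇒ convergent index 11
k=0  a_k=16  p_k/q_k = 16/1
…
k=3  a_k=1  p_k/q_k = 146/9
…
k=5  a_k=1  p_k/q_k = 373/23
k=6  a_k=15  p_k/q_k = 5822/359
…
k=8  a_k=1  p_k/q_k = 12017/741
k=9  a_k=1  p_k/q_k = 18212/1123
k=10  a_k=1  p_k/q_k = 30229/1864
k=11  a_k=4  p_k/q_k = 139128/8579
→ (139128, 8579).  Check: 139128²=19356600384, 263·8579²=19356600383, difference 1.

139128 8579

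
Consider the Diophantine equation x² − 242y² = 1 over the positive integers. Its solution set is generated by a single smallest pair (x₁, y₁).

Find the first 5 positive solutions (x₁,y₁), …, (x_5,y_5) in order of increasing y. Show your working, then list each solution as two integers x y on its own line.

√242 → a₀=15, period (1,1,3,1,14,1,3,1,1,30); ℓ=10 even so k=9
k=0  a_k=15  p_k/q_k = 15/1
k=1  a_k=1  p_k/q_k = 16/1
…
k=5  a_k=14  p_k/q_k = 2069/133
…
k=7  a_k=3  p_k/q_k = 8696/559
k=8  a_k=1  p_k/q_k = 10905/701
k=9  a_k=1  p_k/q_k = 19601/1260
→ (19601, 1260).  Check: 19601²=384199201, 242·1260²=384199200, difference 1.
(x_2, y_2) = (19601·19601 + 242·1260·1260, 19601·1260 + 1260·19601) = (768398401, 49394520)
(x_3, y_3) = (19601·768398401 + 242·1260·49394520, 19601·49394520 + 1260·768398401) = (30122754096401, 1936363971780)
(x_4, y_4) = (19601·30122754096401 + 242·1260·1936363971780, 19601·1936363971780 + 1260·30122754096401) = (1180872205318713601, 75909340372325040)
(x_5, y_5) = (19601·1180872205318713601 + 242·1260·75909340372325040, 19601·75909340372325040 + 1260·1180872205318713601) = (46292552162781456490001, 2975797959339522246300)

19601 1260
768398401 49394520
30122754096401 1936363971780
1180872205318713601 75909340372325040
46292552162781456490001 2975797959339522246300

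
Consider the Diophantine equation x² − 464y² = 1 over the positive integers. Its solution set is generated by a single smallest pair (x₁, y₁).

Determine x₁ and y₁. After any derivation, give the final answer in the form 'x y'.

√464 → a₀=21, period (1,1,5,1,1,1,5,1,1,42); ℓ=10 even so k=9
step 0: (21, 1)  from 21·(1,0) + (0,1)
step 1: (22, 1)  from 1·(21,1) + (1,0)
step 2: (43, 2)  from 1·(22,1) + (21,1)
step 3: (237, 11)  from 5·(43,2) + (22,1)
…
step 5: (517, 24)  from 1·(280,13) + (237,11)
step 6: (797, 37)  from 1·(517,24) + (280,13)
…
step 8: (5299, 246)  from 1·(4502,209) + (797,37)
step 9: (9801, 455)  from 1·(5299,246) + (4502,209)
(x₁, y₁) = (9801, 455);  9801² − 464·455² = 1 ✓

9801 455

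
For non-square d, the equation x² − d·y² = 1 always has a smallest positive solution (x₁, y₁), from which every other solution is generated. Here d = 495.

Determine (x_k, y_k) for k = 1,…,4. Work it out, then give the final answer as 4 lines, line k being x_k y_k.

[22; 4,44] for √495; ℓ=2 ⇒ convergent index 1
i=0: a=22 ⇒ p=22, q=1
i=1: a=4 ⇒ p=89, q=4
(x₁, y₁) = (89, 4);  89² − 495·4² = 1 ✓
(89+4√495)^2 = 15841 + 712√495
(89+4√495)^3 = 2819609 + 126732√495
(89+4√495)^4 = 501874561 + 22557584√495

89 4
15841 712
2819609 126732
501874561 22557584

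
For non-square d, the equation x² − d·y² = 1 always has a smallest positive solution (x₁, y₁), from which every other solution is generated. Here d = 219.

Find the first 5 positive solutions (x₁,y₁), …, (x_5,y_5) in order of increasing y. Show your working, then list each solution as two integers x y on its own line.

74 5
10951 740
1620674 109515
239848801 16207480
35496001874 2398597525

[14; 1,3,1,28] for √219; ℓ=4 ⇒ convergent index 3
i=0: a=14 ⇒ p=14, q=1
…
i=2: a=3 ⇒ p=59, q=4
i=3: a=1 ⇒ p=74, q=5
→ (74, 5).  Check: 74²=5476, 219·5²=5475, difference 1.
n=2: (74,5)∘(74,5) = (74·74+219·5·5, 74·5+5·74) = (10951,740)
n=3: (10951,740)∘(74,5) = (74·10951+219·5·740, 74·740+5·10951) = (1620674,109515)
n=4: (1620674,109515)∘(74,5) = (74·1620674+219·5·109515, 74·109515+5·1620674) = (239848801,16207480)
n=5: (239848801,16207480)∘(74,5) = (74·239848801+219·5·16207480, 74·16207480+5·239848801) = (35496001874,2398597525)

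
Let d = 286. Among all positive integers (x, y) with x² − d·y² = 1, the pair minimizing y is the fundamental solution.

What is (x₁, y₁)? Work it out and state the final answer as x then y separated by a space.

d=286: √d = [16; 1,10,3,3,2,3,3,10,1,32] (ℓ=10, even), read p_9/q_9
k=0  a_k=16  p_k/q_k = 16/1
k=1  a_k=1  p_k/q_k = 17/1
k=2  a_k=10  p_k/q_k = 186/11
k=3  a_k=3  p_k/q_k = 575/34
k=4  a_k=3  p_k/q_k = 1911/113
…
k=6  a_k=3  p_k/q_k = 15102/893
k=7  a_k=3  p_k/q_k = 49703/2939
k=8  a_k=10  p_k/q_k = 512132/30283
k=9  a_k=1  p_k/q_k = 561835/33222
fundamental: x₁=561835, y₁=33222  (since 315658567225 − 286·1103701284 = 1)

561835 33222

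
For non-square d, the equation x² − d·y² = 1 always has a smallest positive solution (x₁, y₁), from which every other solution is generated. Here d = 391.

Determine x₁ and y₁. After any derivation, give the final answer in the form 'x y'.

7338680 371133

√391 = [19; 1,3,2,2,1,…,3,1,38, …], period ℓ=16 (even) → k=15
a_0=19:  p_0=19·1+0=19,  q_0=19·0+1=1
…
a_2=3:  p_2=3·20+19=79,  q_2=3·1+1=4
…
a_6=1:  p_6=1·613+435=1048,  q_6=1·31+22=53
a_7=2:  p_7=2·1048+613=2709,  q_7=2·53+31=137
a_8=19:  p_8=19·2709+1048=52519,  q_8=19·137+53=2656
a_9=2:  p_9=2·52519+2709=107747,  q_9=2·2656+137=5449
a_10=1:  p_10=1·107747+52519=160266,  q_10=1·5449+2656=8105
a_11=1:  p_11=1·160266+107747=268013,  q_11=1·8105+5449=13554
…
a_13=2:  p_13=2·696292+268013=1660597,  q_13=2·35213+13554=83980
a_14=3:  p_14=3·1660597+696292=5678083,  q_14=3·83980+35213=287153
a_15=1:  p_15=1·5678083+1660597=7338680,  q_15=1·287153+83980=371133
→ (7338680, 371133).  Check: 7338680²=53856224142400, 391·371133²=53856224142399, difference 1.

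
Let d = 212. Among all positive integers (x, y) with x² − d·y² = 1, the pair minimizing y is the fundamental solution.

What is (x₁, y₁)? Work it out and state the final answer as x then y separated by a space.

√212 → a₀=14, period (1,1,3,1,1,…,1,1,28); ℓ=14 even so k=13
k=0  a_k=14  p_k/q_k = 14/1
k=1  a_k=1  p_k/q_k = 15/1
k=2  a_k=1  p_k/q_k = 29/2
k=3  a_k=3  p_k/q_k = 102/7
…
k=6  a_k=1  p_k/q_k = 364/25
k=7  a_k=6  p_k/q_k = 2417/166
…
k=9  a_k=1  p_k/q_k = 5198/357
k=10  a_k=1  p_k/q_k = 7979/548
…
k=12  a_k=1  p_k/q_k = 37114/2549
k=13  a_k=1  p_k/q_k = 66249/4550
→ (66249, 4550).  Check: 66249²=4388930001, 212·4550²=4388930000, difference 1.

66249 4550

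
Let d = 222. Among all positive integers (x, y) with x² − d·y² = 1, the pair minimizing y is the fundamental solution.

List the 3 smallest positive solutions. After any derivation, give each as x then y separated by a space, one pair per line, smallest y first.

149 10
44401 2980
13231349 888030

[14; 1,8,1,28] for √222; ℓ=4 ⇒ convergent index 3
a_0=14:  p_0=14·1+0=14,  q_0=14·0+1=1
a_1=1:  p_1=1·14+1=15,  q_1=1·1+0=1
a_2=8:  p_2=8·15+14=134,  q_2=8·1+1=9
a_3=1:  p_3=1·134+15=149,  q_3=1·9+1=10
→ (149, 10).  Check: 149²=22201, 222·10²=22200, difference 1.
n=2: (149,10)∘(149,10) = (149·149+222·10·10, 149·10+10·149) = (44401,2980)
n=3: (44401,2980)∘(149,10) = (149·44401+222·10·2980, 149·2980+10·44401) = (13231349,888030)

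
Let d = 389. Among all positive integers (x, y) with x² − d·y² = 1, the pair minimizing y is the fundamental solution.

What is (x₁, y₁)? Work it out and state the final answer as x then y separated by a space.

d=389: √d = [19; 1,2,1,1,1,1,2,1,38] (ℓ=9, odd), read p_17/q_17
a_0=19:  p_0=19·1+0=19,  q_0=19·0+1=1
a_1=1:  p_1=1·19+1=20,  q_1=1·1+0=1
a_2=2:  p_2=2·20+19=59,  q_2=2·1+1=3
a_3=1:  p_3=1·59+20=79,  q_3=1·3+1=4
a_4=1:  p_4=1·79+59=138,  q_4=1·4+3=7
a_5=1:  p_5=1·138+79=217,  q_5=1·7+4=11
a_6=1:  p_6=1·217+138=355,  q_6=1·11+7=18
a_7=2:  p_7=2·355+217=927,  q_7=2·18+11=47
a_8=1:  p_8=1·927+355=1282,  q_8=1·47+18=65
a_9=38:  p_9=38·1282+927=49643,  q_9=38·65+47=2517
a_10=1:  p_10=1·49643+1282=50925,  q_10=1·2517+65=2582
a_11=2:  p_11=2·50925+49643=151493,  q_11=2·2582+2517=7681
a_12=1:  p_12=1·151493+50925=202418,  q_12=1·7681+2582=10263
a_13=1:  p_13=1·202418+151493=353911,  q_13=1·10263+7681=17944
a_14=1:  p_14=1·353911+202418=556329,  q_14=1·17944+10263=28207
a_15=1:  p_15=1·556329+353911=910240,  q_15=1·28207+17944=46151
a_16=2:  p_16=2·910240+556329=2376809,  q_16=2·46151+28207=120509
a_17=1:  p_17=1·2376809+910240=3287049,  q_17=1·120509+46151=166660
(x₁, y₁) = (3287049, 166660);  3287049² − 389·166660² = 1 ✓

3287049 166660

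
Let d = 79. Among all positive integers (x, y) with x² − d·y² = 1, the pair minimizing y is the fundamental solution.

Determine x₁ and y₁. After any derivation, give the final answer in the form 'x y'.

d=79: √d = [8; 1,7,1,16] (ℓ=4, even), read p_3/q_3
a_0=8:  p_0=8·1+0=8,  q_0=8·0+1=1
a_1=1:  p_1=1·8+1=9,  q_1=1·1+0=1
a_2=7:  p_2=7·9+8=71,  q_2=7·1+1=8
a_3=1:  p_3=1·71+9=80,  q_3=1·8+1=9
fundamental: x₁=80, y₁=9  (since 6400 − 79·81 = 1)

80 9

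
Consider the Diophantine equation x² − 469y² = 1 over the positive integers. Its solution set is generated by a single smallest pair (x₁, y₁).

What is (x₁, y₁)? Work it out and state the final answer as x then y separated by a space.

137215 6336

d=469: √d = [21; 1,1,1,10,6,10,1,1,1,42] (ℓ=10, even), read p_9/q_9
a_0=21:  p_0=21·1+0=21,  q_0=21·0+1=1
…
a_5=6:  p_5=6·693+65=4223,  q_5=6·32+3=195
…
a_7=1:  p_7=1·42923+4223=47146,  q_7=1·1982+195=2177
a_8=1:  p_8=1·47146+42923=90069,  q_8=1·2177+1982=4159
a_9=1:  p_9=1·90069+47146=137215,  q_9=1·4159+2177=6336
(x₁, y₁) = (137215, 6336);  137215² − 469·6336² = 1 ✓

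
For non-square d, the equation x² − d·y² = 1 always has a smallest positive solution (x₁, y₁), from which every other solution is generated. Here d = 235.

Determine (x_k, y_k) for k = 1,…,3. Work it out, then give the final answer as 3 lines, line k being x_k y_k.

46 3
4231 276
389206 25389

√235 → a₀=15, period (3,30); ℓ=2 even so k=1
k=0  a_k=15  p_k/q_k = 15/1
k=1  a_k=3  p_k/q_k = 46/3
→ (46, 3).  Check: 46²=2116, 235·3²=2115, difference 1.
(46+3√235)^2 = 4231 + 276√235
(46+3√235)^3 = 389206 + 25389√235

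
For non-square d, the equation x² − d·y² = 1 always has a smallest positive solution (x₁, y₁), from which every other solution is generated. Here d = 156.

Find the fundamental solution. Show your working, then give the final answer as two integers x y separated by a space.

25 2

√156 = [12; 2,24, …], period ℓ=2 (even) → k=1
step 0: (12, 1)  from 12·(1,0) + (0,1)
step 1: (25, 2)  from 2·(12,1) + (1,0)
fundamental: x₁=25, y₁=2  (since 625 − 156·4 = 1)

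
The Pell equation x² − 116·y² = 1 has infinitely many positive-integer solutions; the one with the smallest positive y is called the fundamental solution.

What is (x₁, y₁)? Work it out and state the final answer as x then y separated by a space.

√116 = [10; 1,3,2,1,4,1,2,3,1,20, …], period ℓ=10 (even) → k=9
step 0: (10, 1)  from 10·(1,0) + (0,1)
…
step 2: (43, 4)  from 3·(11,1) + (10,1)
step 3: (97, 9)  from 2·(43,4) + (11,1)
step 4: (140, 13)  from 1·(97,9) + (43,4)
…
step 6: (797, 74)  from 1·(657,61) + (140,13)
step 7: (2251, 209)  from 2·(797,74) + (657,61)
step 8: (7550, 701)  from 3·(2251,209) + (797,74)
step 9: (9801, 910)  from 1·(7550,701) + (2251,209)
fundamental: x₁=9801, y₁=910  (since 96059601 − 116·828100 = 1)

9801 910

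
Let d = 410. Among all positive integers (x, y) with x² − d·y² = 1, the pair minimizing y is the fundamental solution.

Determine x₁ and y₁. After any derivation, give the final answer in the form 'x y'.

81 4

√410 = [20; 4,40, …], period ℓ=2 (even) → k=1
step 0: (20, 1)  from 20·(1,0) + (0,1)
step 1: (81, 4)  from 4·(20,1) + (1,0)
(x₁, y₁) = (81, 4);  81² − 410·4² = 1 ✓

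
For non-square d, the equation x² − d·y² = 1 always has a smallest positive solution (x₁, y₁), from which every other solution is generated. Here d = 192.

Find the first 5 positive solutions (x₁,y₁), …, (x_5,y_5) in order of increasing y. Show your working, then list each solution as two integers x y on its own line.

d=192: √d = [13; 1,5,1,26] (ℓ=4, even), read p_3/q_3
k=0  a_k=13  p_k/q_k = 13/1
…
k=2  a_k=5  p_k/q_k = 83/6
k=3  a_k=1  p_k/q_k = 97/7
fundamental: x₁=97, y₁=7  (since 9409 − 192·49 = 1)
(97+7√192)^2 = 18817 + 1358√192
(97+7√192)^3 = 3650401 + 263445√192
(97+7√192)^4 = 708158977 + 51106972√192
(97+7√192)^5 = 137379191137 + 9914489123√192

97 7
18817 1358
3650401 263445
708158977 51106972
137379191137 9914489123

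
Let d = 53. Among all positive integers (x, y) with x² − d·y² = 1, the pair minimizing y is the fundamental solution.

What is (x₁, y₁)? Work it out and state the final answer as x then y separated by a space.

d=53: √d = [7; 3,1,1,3,14] (ℓ=5, odd), read p_9/q_9
i=0: a=7 ⇒ p=7, q=1
…
i=2: a=1 ⇒ p=29, q=4
…
i=5: a=14 ⇒ p=2599, q=357
…
i=8: a=1 ⇒ p=18557, q=2549
i=9: a=3 ⇒ p=66249, q=9100
(x₁, y₁) = (66249, 9100);  66249² − 53·9100² = 1 ✓

66249 9100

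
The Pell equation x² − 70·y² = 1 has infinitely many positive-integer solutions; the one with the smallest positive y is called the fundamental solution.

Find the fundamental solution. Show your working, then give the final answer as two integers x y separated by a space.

√70 → a₀=8, period (2,1,2,1,2,16); ℓ=6 even so k=5
a_0=8:  p_0=8·1+0=8,  q_0=8·0+1=1
…
a_3=2:  p_3=2·25+17=67,  q_3=2·3+2=8
a_4=1:  p_4=1·67+25=92,  q_4=1·8+3=11
a_5=2:  p_5=2·92+67=251,  q_5=2·11+8=30
fundamental: x₁=251, y₁=30  (since 63001 − 70·900 = 1)

251 30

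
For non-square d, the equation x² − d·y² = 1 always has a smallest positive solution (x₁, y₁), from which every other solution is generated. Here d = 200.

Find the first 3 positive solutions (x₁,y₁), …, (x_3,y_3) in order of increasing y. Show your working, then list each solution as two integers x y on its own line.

99 7
19601 1386
3880899 274421

√200 → a₀=14, period (7,28); ℓ=2 even so k=1
i=0: a=14 ⇒ p=14, q=1
i=1: a=7 ⇒ p=99, q=7
(x₁, y₁) = (99, 7);  99² − 200·7² = 1 ✓
k=2:  x_2 = 99·99+200·7·7 = 19601,  y_2 = 99·7+7·99 = 1386
k=3:  x_3 = 99·19601+200·7·1386 = 3880899,  y_3 = 99·1386+7·19601 = 274421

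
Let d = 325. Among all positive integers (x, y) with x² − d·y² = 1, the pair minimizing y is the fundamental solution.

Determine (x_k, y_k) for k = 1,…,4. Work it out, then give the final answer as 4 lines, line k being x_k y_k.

649 36
842401 46728
1093435849 60652908
1419278889601 78727427856

[18; 36] for √325; ℓ=1 ⇒ convergent index 1
k=0  a_k=18  p_k/q_k = 18/1
k=1  a_k=36  p_k/q_k = 649/36
fundamental: x₁=649, y₁=36  (since 421201 − 325·1296 = 1)
n=2: (649,36)∘(649,36) = (649·649+325·36·36, 649·36+36·649) = (842401,46728)
n=3: (842401,46728)∘(649,36) = (649·842401+325·36·46728, 649·46728+36·842401) = (1093435849,60652908)
n=4: (1093435849,60652908)∘(649,36) = (649·1093435849+325·36·60652908, 649·60652908+36·1093435849) = (1419278889601,78727427856)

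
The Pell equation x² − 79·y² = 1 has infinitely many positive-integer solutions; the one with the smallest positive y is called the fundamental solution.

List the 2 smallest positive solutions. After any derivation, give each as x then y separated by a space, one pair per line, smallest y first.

80 9
12799 1440

[8; 1,7,1,16] for √79; ℓ=4 ⇒ convergent index 3
step 0: (8, 1)  from 8·(1,0) + (0,1)
…
step 2: (71, 8)  from 7·(9,1) + (8,1)
step 3: (80, 9)  from 1·(71,8) + (9,1)
(x₁, y₁) = (80, 9);  80² − 79·9² = 1 ✓
(x_2, y_2) = (80·80 + 79·9·9, 80·9 + 9·80) = (12799, 1440)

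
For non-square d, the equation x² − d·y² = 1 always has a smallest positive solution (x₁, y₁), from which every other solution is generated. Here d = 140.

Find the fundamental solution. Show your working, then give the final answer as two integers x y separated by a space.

71 6

√140 → a₀=11, period (1,4,1,22); ℓ=4 even so k=3
i=0: a=11 ⇒ p=11, q=1
…
i=2: a=4 ⇒ p=59, q=5
i=3: a=1 ⇒ p=71, q=6
→ (71, 6).  Check: 71²=5041, 140·6²=5040, difference 1.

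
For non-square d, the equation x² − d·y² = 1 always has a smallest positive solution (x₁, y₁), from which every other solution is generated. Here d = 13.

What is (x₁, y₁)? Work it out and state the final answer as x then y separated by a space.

d=13: √d = [3; 1,1,1,1,6] (ℓ=5, odd), read p_9/q_9
step 0: (3, 1)  from 3·(1,0) + (0,1)
…
step 3: (11, 3)  from 1·(7,2) + (4,1)
…
step 6: (137, 38)  from 1·(119,33) + (18,5)
…
step 8: (393, 109)  from 1·(256,71) + (137,38)
step 9: (649, 180)  from 1·(393,109) + (256,71)
(x₁, y₁) = (649, 180);  649² − 13·180² = 1 ✓

649 180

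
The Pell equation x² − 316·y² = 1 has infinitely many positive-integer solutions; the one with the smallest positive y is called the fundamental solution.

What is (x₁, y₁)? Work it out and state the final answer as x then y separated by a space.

d=316: √d = [17; 1,3,2,8,2,3,1,34] (ℓ=8, even), read p_7/q_7
a_0=17:  p_0=17·1+0=17,  q_0=17·0+1=1
a_1=1:  p_1=1·17+1=18,  q_1=1·1+0=1
a_2=3:  p_2=3·18+17=71,  q_2=3·1+1=4
…
a_6=3:  p_6=3·2862+1351=9937,  q_6=3·161+76=559
a_7=1:  p_7=1·9937+2862=12799,  q_7=1·559+161=720
→ (12799, 720).  Check: 12799²=163814401, 316·720²=163814400, difference 1.

12799 720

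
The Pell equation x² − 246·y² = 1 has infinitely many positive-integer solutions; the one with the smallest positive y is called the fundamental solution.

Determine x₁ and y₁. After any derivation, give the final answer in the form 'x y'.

[15; 1,2,5,1,14,1,5,2,1,30] for √246; ℓ=10 ⇒ convergent index 9
i=0: a=15 ⇒ p=15, q=1
…
i=2: a=2 ⇒ p=47, q=3
…
i=8: a=2 ⇒ p=60777, q=3875
i=9: a=1 ⇒ p=88805, q=5662
(x₁, y₁) = (88805, 5662);  88805² − 246·5662² = 1 ✓

88805 5662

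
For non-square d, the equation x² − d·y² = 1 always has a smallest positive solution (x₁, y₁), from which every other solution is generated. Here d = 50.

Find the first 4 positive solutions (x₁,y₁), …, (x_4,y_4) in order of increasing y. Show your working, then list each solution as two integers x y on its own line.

√50 → a₀=7, period (14); ℓ=1 odd so k=1
k=0  a_k=7  p_k/q_k = 7/1
k=1  a_k=14  p_k/q_k = 99/14
→ (99, 14).  Check: 99²=9801, 50·14²=9800, difference 1.
(x_2, y_2) = (99·99 + 50·14·14, 99·14 + 14·99) = (19601, 2772)
(x_3, y_3) = (99·19601 + 50·14·2772, 99·2772 + 14·19601) = (3880899, 548842)
(x_4, y_4) = (99·3880899 + 50·14·548842, 99·548842 + 14·3880899) = (768398401, 108667944)

99 14
19601 2772
3880899 548842
768398401 108667944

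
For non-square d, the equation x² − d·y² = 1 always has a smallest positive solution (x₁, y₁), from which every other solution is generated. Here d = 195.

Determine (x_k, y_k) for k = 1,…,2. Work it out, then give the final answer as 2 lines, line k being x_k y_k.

14 1
391 28

√195 → a₀=13, period (1,26); ℓ=2 even so k=1
a_0=13:  p_0=13·1+0=13,  q_0=13·0+1=1
a_1=1:  p_1=1·13+1=14,  q_1=1·1+0=1
→ (14, 1).  Check: 14²=196, 195·1²=195, difference 1.
k=2:  x_2 = 14·14+195·1·1 = 391,  y_2 = 14·1+1·14 = 28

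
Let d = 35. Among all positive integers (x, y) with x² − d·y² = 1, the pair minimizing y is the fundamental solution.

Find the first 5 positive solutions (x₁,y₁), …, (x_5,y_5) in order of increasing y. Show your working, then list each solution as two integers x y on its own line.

√35 → a₀=5, period (1,10); ℓ=2 even so k=1
step 0: (5, 1)  from 5·(1,0) + (0,1)
step 1: (6, 1)  from 1·(5,1) + (1,0)
fundamental: x₁=6, y₁=1  (since 36 − 35·1 = 1)
(6+1√35)^2 = 71 + 12√35
(6+1√35)^3 = 846 + 143√35
(6+1√35)^4 = 10081 + 1704√35
(6+1√35)^5 = 120126 + 20305√35

6 1
71 12
846 143
10081 1704
120126 20305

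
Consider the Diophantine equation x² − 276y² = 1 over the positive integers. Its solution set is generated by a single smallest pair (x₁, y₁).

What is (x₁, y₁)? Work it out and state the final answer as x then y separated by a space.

7775 468

[16; 1,1,1,1,2,2,2,1,1,1,1,32] for √276; ℓ=12 ⇒ convergent index 11
a_0=16:  p_0=16·1+0=16,  q_0=16·0+1=1
a_1=1:  p_1=1·16+1=17,  q_1=1·1+0=1
a_2=1:  p_2=1·17+16=33,  q_2=1·1+1=2
…
a_5=2:  p_5=2·83+50=216,  q_5=2·5+3=13
…
a_8=1:  p_8=1·1246+515=1761,  q_8=1·75+31=106
a_9=1:  p_9=1·1761+1246=3007,  q_9=1·106+75=181
a_10=1:  p_10=1·3007+1761=4768,  q_10=1·181+106=287
a_11=1:  p_11=1·4768+3007=7775,  q_11=1·287+181=468
→ (7775, 468).  Check: 7775²=60450625, 276·468²=60450624, difference 1.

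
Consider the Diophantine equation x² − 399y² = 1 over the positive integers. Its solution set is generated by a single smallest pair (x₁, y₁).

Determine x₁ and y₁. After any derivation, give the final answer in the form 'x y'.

20 1

d=399: √d = [19; 1,38] (ℓ=2, even), read p_1/q_1
a_0=19:  p_0=19·1+0=19,  q_0=19·0+1=1
a_1=1:  p_1=1·19+1=20,  q_1=1·1+0=1
→ (20, 1).  Check: 20²=400, 399·1²=399, difference 1.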